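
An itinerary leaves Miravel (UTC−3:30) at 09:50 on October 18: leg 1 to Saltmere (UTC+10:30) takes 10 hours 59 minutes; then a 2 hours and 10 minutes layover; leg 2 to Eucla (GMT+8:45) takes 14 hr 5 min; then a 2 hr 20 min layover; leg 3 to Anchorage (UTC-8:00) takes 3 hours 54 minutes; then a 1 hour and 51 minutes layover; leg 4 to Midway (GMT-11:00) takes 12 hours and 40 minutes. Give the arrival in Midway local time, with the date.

Convert departure to UTC: 09:50 + 3:30 = 13:20 UTC on Oct 18.
Add 10 hours 59 minutes leg 1 → 00:19 UTC (Oct 19).
Add 2 hours 10 minutes layover in Saltmere → 02:29 UTC.
Add 14 hours 5 minutes leg 2 → 16:34 UTC.
Add 2 hours and 20 minutes layover in Eucla → 18:54 UTC.
Add 3 hours 54 minutes leg 3 → 22:48 UTC.
Add 1 hour and 51 minutes layover in Anchorage → 00:39 UTC (Oct 20).
Add 12 hours 40 minutes leg 4 → 13:19 UTC.
Midway is UTC−11:00, so local arrival = 13:19 − 11:00 = 02:19 on Oct 20.

02:19 on October 20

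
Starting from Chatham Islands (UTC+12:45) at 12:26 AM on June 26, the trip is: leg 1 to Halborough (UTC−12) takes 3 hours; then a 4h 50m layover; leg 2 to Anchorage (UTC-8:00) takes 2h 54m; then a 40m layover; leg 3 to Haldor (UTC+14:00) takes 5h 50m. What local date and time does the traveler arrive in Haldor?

Convert departure to UTC: 12:26 AM − 12:45 = 11:41 AM UTC on Jun 25.
Add 3 hours leg 1 → 2:41 PM UTC.
Add 4 hours 50 minutes layover in Halborough → 7:31 PM UTC.
Add 2 hours and 54 minutes leg 2 → 10:25 PM UTC.
Add 40 minutes layover in Anchorage → 11:05 PM UTC.
Add 5 hours and 50 minutes leg 3 → 4:55 AM UTC (Jun 26).
Haldor is UTC+14:00, so local arrival = 4:55 AM + 14:00 = 6:55 PM on Jun 26.

6:55 PM on June 26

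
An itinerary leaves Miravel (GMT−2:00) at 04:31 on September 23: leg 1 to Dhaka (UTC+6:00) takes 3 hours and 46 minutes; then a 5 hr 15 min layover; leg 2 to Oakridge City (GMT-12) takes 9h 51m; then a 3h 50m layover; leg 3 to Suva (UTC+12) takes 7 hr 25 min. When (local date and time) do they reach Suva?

00:38 on September 25

Convert departure to UTC: 04:31 + 2:00 = 06:31 UTC on Sep 23.
Add 3 hours and 46 minutes leg 1 → 10:17 UTC.
Add 5 hours 15 minutes layover in Dhaka → 15:32 UTC.
Add 9 hours 51 minutes leg 2 → 01:23 UTC (Sep 24).
Add 3 hours 50 minutes layover in Oakridge City → 05:13 UTC.
Add 7 hours and 25 minutes leg 3 → 12:38 UTC.
Suva is UTC+12:00, so local arrival = 12:38 + 12:00 = 00:38 on Sep 25.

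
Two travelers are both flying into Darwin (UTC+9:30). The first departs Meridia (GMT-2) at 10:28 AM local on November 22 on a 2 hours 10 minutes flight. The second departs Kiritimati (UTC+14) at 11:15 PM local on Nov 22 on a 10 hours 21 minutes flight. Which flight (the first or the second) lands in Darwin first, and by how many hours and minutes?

Flight 1 in UTC: 10:28 AM + 2:00 = 12:28 PM on Nov 22.
+2 hours 10 minutes → arrive 2:38 PM UTC on Nov 22.
Flight 2 in UTC: 11:15 PM − 14:00 = 9:15 AM on Nov 22.
+10 hours 21 minutes → arrive 7:36 PM UTC on Nov 22.
Flight 1 lands earlier by 4 hours 58 minutes.

the first, by 4 hours 58 minutes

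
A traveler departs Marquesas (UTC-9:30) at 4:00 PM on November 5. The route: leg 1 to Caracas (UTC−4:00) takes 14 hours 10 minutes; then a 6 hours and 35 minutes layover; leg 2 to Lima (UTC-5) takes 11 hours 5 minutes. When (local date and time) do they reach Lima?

Convert departure to UTC: 4:00 PM + 9:30 = 1:30 AM UTC on Nov 6.
Add 14 hours and 10 minutes leg 1 → 3:40 PM UTC.
Add 6 hours and 35 minutes layover in Caracas → 10:15 PM UTC.
Add 11 hours and 5 minutes leg 2 → 9:20 AM UTC (Nov 7).
Lima is UTC−5:00, so local arrival = 9:20 AM − 5:00 = 4:20 AM on Nov 7.

4:20 AM on Nov 7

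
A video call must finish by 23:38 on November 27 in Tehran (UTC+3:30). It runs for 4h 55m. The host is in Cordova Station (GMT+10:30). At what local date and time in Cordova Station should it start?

Target end time in UTC: 23:38 − 3:30 = 20:08 on Nov 27.
Subtract 4 hours and 55 minutes → start 15:13 UTC on Nov 27.
Cordova Station is UTC+10:30: 15:13 + 10:30 = 01:43 on Nov 28.

01:43 on November 28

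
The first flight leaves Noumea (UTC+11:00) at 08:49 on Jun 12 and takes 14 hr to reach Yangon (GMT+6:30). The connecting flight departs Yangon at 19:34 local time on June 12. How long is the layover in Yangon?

Convert departure to UTC: 08:49 − 11:00 = 21:49 UTC on Jun 11.
Add 14 hours flight time → 11:49 UTC (Jun 12).
Yangon is UTC+6:30, so local arrival = 11:49 + 6:30 = 18:19 on Jun 12.
Layover = 19:34 − 18:19 = 1 hour 15 minutes.

1 hour 15 minutes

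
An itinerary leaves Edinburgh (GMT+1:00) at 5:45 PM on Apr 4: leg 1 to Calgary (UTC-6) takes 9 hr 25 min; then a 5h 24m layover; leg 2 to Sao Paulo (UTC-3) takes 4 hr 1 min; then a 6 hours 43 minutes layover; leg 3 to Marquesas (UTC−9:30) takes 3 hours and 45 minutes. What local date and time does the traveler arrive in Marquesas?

Convert departure to UTC: 5:45 PM − 1:00 = 4:45 PM UTC on Apr 4.
Add 9 hours 25 minutes leg 1 → 2:10 AM UTC (Apr 5).
Add 5 hours and 24 minutes layover in Calgary → 7:34 AM UTC.
Add 4 hours and 1 minute leg 2 → 11:35 AM UTC.
Add 6 hours and 43 minutes layover in Sao Paulo → 6:18 PM UTC.
Add 3 hours and 45 minutes leg 3 → 10:03 PM UTC.
Marquesas is UTC−9:30, so local arrival = 10:03 PM − 9:30 = 12:33 PM on Apr 5.

12:33 PM on April 5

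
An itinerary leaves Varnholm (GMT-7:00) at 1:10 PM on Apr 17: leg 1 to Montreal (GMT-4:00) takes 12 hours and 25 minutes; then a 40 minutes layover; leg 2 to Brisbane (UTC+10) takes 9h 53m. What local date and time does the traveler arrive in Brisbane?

Convert departure to UTC: 1:10 PM + 7:00 = 8:10 PM UTC on Apr 17.
Add 12 hours and 25 minutes leg 1 → 8:35 AM UTC (Apr 18).
Add 40 minutes layover in Montreal → 9:15 AM UTC.
Add 9 hours 53 minutes leg 2 → 7:08 PM UTC.
Brisbane is UTC+10:00, so local arrival = 7:08 PM + 10:00 = 5:08 AM on Apr 19.

5:08 AM on April 19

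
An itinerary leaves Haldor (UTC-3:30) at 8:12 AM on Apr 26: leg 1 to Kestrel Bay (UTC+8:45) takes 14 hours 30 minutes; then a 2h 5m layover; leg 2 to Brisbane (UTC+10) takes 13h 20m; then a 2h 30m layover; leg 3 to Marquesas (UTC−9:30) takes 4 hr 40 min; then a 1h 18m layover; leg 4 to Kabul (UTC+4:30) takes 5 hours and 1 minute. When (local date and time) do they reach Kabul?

11:36 AM on April 28

Convert departure to UTC: 8:12 AM + 3:30 = 11:42 AM UTC on Apr 26.
Add 14 hours and 30 minutes leg 1 → 2:12 AM UTC (Apr 27).
Add 2 hours and 5 minutes layover in Kestrel Bay → 4:17 AM UTC.
Add 13 hours 20 minutes leg 2 → 5:37 PM UTC.
Add 2 hours 30 minutes layover in Brisbane → 8:07 PM UTC.
Add 4 hours and 40 minutes leg 3 → 12:47 AM UTC (Apr 28).
Add 1 hour and 18 minutes layover in Marquesas → 2:05 AM UTC.
Add 5 hours and 1 minute leg 4 → 7:06 AM UTC.
Kabul is UTC+4:30, so local arrival = 7:06 AM + 4:30 = 11:36 AM on Apr 28.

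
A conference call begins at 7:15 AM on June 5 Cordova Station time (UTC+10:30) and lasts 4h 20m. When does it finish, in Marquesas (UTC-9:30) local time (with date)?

Convert start to UTC: 7:15 AM − 10:30 = 8:45 PM UTC on Jun 4.
Add 4 hours and 20 minutes duration → 1:05 AM UTC (Jun 5).
Marquesas is UTC−9:30, so local end time = 1:05 AM − 9:30 = 3:35 PM on Jun 4.

3:35 PM on June 4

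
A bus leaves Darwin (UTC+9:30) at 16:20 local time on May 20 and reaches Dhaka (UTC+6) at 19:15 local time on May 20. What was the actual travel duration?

Departure in UTC: 16:20 − 9:30 = 06:50 on May 20.
Arrival in UTC: 19:15 − 6:00 = 13:15 on May 20.
Elapsed = 13:15 − 06:50 = 6 hours 25 minutes.

6 hours 25 minutes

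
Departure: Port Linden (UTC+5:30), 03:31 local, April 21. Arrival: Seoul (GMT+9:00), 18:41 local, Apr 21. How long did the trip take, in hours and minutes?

11 hours 40 minutes

Seoul is 3:30 ahead of Port Linden.
Clock-face elapsed time (ignoring zones) is 15 hours 10 minutes.
Actual elapsed = 15 hours 10 minutes − 3:30 = 11 hours 40 minutes.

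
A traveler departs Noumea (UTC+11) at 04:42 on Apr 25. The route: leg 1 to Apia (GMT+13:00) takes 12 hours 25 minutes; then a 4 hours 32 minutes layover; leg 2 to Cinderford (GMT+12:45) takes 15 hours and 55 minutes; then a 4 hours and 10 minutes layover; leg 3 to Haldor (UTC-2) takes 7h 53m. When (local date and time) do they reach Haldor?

Convert departure to UTC: 04:42 − 11:00 = 17:42 UTC on Apr 24.
Add 12 hours and 25 minutes leg 1 → 06:07 UTC (Apr 25).
Add 4 hours 32 minutes layover in Apia → 10:39 UTC.
Add 15 hours and 55 minutes leg 2 → 02:34 UTC (Apr 26).
Add 4 hours and 10 minutes layover in Cinderford → 06:44 UTC.
Add 7 hours 53 minutes leg 3 → 14:37 UTC.
Haldor is UTC−2:00, so local arrival = 14:37 − 2:00 = 12:37 on Apr 26.

12:37 on Apr 26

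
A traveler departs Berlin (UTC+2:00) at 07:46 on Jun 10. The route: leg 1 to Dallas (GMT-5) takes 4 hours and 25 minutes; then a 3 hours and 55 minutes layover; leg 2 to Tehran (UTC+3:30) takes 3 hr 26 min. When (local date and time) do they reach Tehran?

Convert departure to UTC: 07:46 − 2:00 = 05:46 UTC on Jun 10.
Add 4 hours 25 minutes leg 1 → 10:11 UTC.
Add 3 hours 55 minutes layover in Dallas → 14:06 UTC.
Add 3 hours and 26 minutes leg 2 → 17:32 UTC.
Tehran is UTC+3:30, so local arrival = 17:32 + 3:30 = 21:02 on Jun 10.

21:02 on June 10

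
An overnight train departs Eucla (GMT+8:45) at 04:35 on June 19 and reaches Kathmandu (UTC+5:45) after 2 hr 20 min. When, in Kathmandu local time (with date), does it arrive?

Convert departure to UTC: 04:35 − 8:45 = 19:50 UTC on Jun 18.
Add 2 hours 20 minutes travel time → 22:10 UTC.
Kathmandu is UTC+5:45, so local arrival = 22:10 + 5:45 = 03:55 on Jun 19.

03:55 on June 19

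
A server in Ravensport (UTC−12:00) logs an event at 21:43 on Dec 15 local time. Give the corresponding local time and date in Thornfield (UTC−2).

Thornfield is 10:00 ahead of Ravensport.
Shift by the zone difference: 21:43 + 10:00 = 07:43 on Dec 16 in Thornfield.

07:43 on December 16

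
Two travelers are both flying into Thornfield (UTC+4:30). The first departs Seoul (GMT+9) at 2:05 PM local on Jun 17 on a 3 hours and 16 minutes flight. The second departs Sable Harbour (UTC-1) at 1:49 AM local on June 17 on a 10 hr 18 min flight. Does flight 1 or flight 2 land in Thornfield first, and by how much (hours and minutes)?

Flight 1 in UTC: 2:05 PM − 9:00 = 5:05 AM on Jun 17.
+3 hours 16 minutes → arrive 8:21 AM UTC on Jun 17.
Flight 2 in UTC: 1:49 AM + 1:00 = 2:49 AM on Jun 17.
+10 hours 18 minutes → arrive 1:07 PM UTC on Jun 17.
Flight 1 lands earlier by 4 hours 46 minutes.

the first, by 4 hours 46 minutes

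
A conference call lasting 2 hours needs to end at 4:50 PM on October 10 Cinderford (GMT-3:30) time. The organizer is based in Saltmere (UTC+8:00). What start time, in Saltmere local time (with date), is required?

Target end time in UTC: 4:50 PM + 3:30 = 8:20 PM on Oct 10.
Subtract 2 hours → start 6:20 PM UTC on Oct 10.
Saltmere is UTC+8:00: 6:20 PM + 8:00 = 2:20 AM on Oct 11.

2:20 AM on Oct 11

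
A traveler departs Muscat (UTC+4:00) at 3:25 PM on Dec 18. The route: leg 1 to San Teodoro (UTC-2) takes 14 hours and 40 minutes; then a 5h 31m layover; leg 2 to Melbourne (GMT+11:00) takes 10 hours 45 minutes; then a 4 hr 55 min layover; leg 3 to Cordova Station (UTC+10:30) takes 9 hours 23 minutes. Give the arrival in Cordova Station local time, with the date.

7:09 PM on December 20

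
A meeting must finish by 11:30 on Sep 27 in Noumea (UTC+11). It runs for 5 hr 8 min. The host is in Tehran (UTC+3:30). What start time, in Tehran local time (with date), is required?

22:52 on Sep 26

Target end time in UTC: 11:30 − 11:00 = 00:30 on Sep 27.
Subtract 5 hours and 8 minutes → start 19:22 UTC on Sep 26.
Tehran is UTC+3:30: 19:22 + 3:30 = 22:52 on Sep 26.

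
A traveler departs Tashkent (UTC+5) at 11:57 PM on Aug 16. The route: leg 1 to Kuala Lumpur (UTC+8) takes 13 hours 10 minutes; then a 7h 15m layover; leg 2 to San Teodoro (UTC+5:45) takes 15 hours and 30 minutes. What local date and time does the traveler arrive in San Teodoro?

12:37 PM on Aug 18

Convert departure to UTC: 11:57 PM − 5:00 = 6:57 PM UTC on Aug 16.
Add 13 hours 10 minutes leg 1 → 8:07 AM UTC (Aug 17).
Add 7 hours and 15 minutes layover in Kuala Lumpur → 3:22 PM UTC.
Add 15 hours 30 minutes leg 2 → 6:52 AM UTC (Aug 18).
San Teodoro is UTC+5:45, so local arrival = 6:52 AM + 5:45 = 12:37 PM on Aug 18.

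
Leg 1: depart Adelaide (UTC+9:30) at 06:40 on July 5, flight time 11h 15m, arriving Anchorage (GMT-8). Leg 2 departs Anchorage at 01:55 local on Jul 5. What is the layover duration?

1 hour 30 minutes

Convert departure to UTC: 06:40 − 9:30 = 21:10 UTC on Jul 4.
Add 11 hours 15 minutes flight time → 08:25 UTC (Jul 5).
Anchorage is UTC−8:00, so local arrival = 08:25 − 8:00 = 00:25 on Jul 5.
Layover = 01:55 − 00:25 = 1 hour 30 minutes.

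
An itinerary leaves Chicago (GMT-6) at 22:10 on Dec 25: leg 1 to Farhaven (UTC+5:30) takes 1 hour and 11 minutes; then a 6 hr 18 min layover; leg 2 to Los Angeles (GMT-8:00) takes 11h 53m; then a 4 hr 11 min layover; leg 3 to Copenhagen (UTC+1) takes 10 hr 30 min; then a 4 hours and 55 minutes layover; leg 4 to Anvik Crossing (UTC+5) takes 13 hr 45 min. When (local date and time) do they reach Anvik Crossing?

13:53 on December 28

Convert departure to UTC: 22:10 + 6:00 = 04:10 UTC on Dec 26.
Add 1 hour and 11 minutes leg 1 → 05:21 UTC.
Add 6 hours and 18 minutes layover in Farhaven → 11:39 UTC.
Add 11 hours 53 minutes leg 2 → 23:32 UTC.
Add 4 hours 11 minutes layover in Los Angeles → 03:43 UTC (Dec 27).
Add 10 hours 30 minutes leg 3 → 14:13 UTC.
Add 4 hours and 55 minutes layover in Copenhagen → 19:08 UTC.
Add 13 hours 45 minutes leg 4 → 08:53 UTC (Dec 28).
Anvik Crossing is UTC+5:00, so local arrival = 08:53 + 5:00 = 13:53 on Dec 28.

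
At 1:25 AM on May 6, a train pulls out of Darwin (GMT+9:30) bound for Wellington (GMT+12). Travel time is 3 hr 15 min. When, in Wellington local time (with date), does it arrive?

7:10 AM on May 6

Wellington is 2:30 ahead of Darwin.
After 3 hours 15 minutes it is 4:40 AM in Darwin.
Shift by the zone difference: 4:40 AM + 2:30 = 7:10 AM on May 6 in Wellington.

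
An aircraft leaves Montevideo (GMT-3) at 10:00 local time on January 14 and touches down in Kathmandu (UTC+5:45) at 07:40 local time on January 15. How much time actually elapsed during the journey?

Kathmandu is 8:45 ahead of Montevideo.
Clock-face elapsed time (ignoring zones) is 21 hours 40 minutes.
Actual elapsed = 21 hours 40 minutes − 8:45 = 12 hours 55 minutes.

12 hours 55 minutes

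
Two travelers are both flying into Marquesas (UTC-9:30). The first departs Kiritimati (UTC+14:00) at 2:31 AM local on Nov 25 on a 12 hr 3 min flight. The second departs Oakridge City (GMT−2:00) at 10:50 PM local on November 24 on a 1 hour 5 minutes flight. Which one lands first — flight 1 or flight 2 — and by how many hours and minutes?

Flight 1 in UTC: 2:31 AM − 14:00 = 12:31 PM on Nov 24.
+12 hours 3 minutes → arrive 12:34 AM UTC on Nov 25.
Flight 2 in UTC: 10:50 PM + 2:00 = 12:50 AM on Nov 25.
+1 hour and 5 minutes → arrive 1:55 AM UTC on Nov 25.
Flight 1 lands earlier by 1 hour 21 minutes.

the first, by 1 hour 21 minutes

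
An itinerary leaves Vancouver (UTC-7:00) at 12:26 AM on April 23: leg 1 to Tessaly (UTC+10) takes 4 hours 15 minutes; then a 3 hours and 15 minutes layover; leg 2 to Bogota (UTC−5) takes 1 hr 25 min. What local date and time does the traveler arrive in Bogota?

Convert departure to UTC: 12:26 AM + 7:00 = 7:26 AM UTC on Apr 23.
Add 4 hours 15 minutes leg 1 → 11:41 AM UTC.
Add 3 hours and 15 minutes layover in Tessaly → 2:56 PM UTC.
Add 1 hour and 25 minutes leg 2 → 4:21 PM UTC.
Bogota is UTC−5:00, so local arrival = 4:21 PM − 5:00 = 11:21 AM on Apr 23.

11:21 AM on April 23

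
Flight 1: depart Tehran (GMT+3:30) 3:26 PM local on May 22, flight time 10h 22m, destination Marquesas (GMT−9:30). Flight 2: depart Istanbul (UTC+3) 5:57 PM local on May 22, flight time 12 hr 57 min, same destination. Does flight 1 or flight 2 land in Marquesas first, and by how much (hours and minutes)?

the first, by 5 hours 36 minutes

Flight 1 in UTC: 3:26 PM − 3:30 = 11:56 AM on May 22.
+10 hours 22 minutes → arrive 10:18 PM UTC on May 22.
Flight 2 in UTC: 5:57 PM − 3:00 = 2:57 PM on May 22.
+12 hours 57 minutes → arrive 3:54 AM UTC on May 23.
Flight 1 lands earlier by 5 hours 36 minutes.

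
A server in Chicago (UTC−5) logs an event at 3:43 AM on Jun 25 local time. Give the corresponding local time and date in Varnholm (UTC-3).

5:43 AM on June 25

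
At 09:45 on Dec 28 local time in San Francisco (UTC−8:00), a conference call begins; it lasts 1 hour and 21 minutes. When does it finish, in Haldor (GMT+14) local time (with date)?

09:06 on December 29

Convert start to UTC: 09:45 + 8:00 = 17:45 UTC on Dec 28.
Add 1 hour and 21 minutes duration → 19:06 UTC.
Haldor is UTC+14:00, so local end time = 19:06 + 14:00 = 09:06 on Dec 29.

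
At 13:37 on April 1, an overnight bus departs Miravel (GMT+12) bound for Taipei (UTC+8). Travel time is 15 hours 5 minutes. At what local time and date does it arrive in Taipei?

00:42 on April 2

Convert departure to UTC: 13:37 − 12:00 = 01:37 UTC on Apr 1.
Add 15 hours 5 minutes travel time → 16:42 UTC.
Taipei is UTC+8:00, so local arrival = 16:42 + 8:00 = 00:42 on Apr 2.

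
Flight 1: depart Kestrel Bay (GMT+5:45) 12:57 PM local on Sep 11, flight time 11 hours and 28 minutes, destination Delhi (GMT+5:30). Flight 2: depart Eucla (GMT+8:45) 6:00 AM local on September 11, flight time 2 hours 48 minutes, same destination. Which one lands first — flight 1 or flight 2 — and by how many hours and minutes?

the second, by 18 hours 37 minutes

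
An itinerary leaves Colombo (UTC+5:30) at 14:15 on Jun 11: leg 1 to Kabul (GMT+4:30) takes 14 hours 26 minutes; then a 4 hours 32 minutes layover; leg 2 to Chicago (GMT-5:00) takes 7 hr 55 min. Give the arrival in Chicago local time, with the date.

Convert departure to UTC: 14:15 − 5:30 = 08:45 UTC on Jun 11.
Add 14 hours 26 minutes leg 1 → 23:11 UTC.
Add 4 hours 32 minutes layover in Kabul → 03:43 UTC (Jun 12).
Add 7 hours 55 minutes leg 2 → 11:38 UTC.
Chicago is UTC−5:00, so local arrival = 11:38 − 5:00 = 06:38 on Jun 12.

06:38 on June 12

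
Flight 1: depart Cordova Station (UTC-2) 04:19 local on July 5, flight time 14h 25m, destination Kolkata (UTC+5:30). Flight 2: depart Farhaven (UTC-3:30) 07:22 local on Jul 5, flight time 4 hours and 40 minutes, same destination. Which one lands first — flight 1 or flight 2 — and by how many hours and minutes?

Flight 1 in UTC: 04:19 + 2:00 = 06:19 on Jul 5.
+14 hours and 25 minutes → arrive 20:44 UTC on Jul 5.
Flight 2 in UTC: 07:22 + 3:30 = 10:52 on Jul 5.
+4 hours and 40 minutes → arrive 15:32 UTC on Jul 5.
Flight 2 lands earlier by 5 hours 12 minutes.

the second, by 5 hours 12 minutes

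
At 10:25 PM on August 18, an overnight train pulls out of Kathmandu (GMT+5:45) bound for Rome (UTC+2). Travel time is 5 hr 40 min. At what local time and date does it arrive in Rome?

12:20 AM on Aug 19

Rome is 3:45 behind Kathmandu.
After 5 hours 40 minutes it is 4:05 AM (Aug 19) in Kathmandu.
Shift by the zone difference: 4:05 AM − 3:45 = 12:20 AM on Aug 19 in Rome.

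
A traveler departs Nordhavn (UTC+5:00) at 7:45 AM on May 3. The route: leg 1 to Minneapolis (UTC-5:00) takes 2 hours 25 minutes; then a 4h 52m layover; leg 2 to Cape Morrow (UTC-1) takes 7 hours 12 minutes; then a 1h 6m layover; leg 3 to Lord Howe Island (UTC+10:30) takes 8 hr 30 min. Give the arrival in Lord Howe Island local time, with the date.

1:20 PM on May 4

Convert departure to UTC: 7:45 AM − 5:00 = 2:45 AM UTC on May 3.
Add 2 hours and 25 minutes leg 1 → 5:10 AM UTC.
Add 4 hours and 52 minutes layover in Minneapolis → 10:02 AM UTC.
Add 7 hours and 12 minutes leg 2 → 5:14 PM UTC.
Add 1 hour and 6 minutes layover in Cape Morrow → 6:20 PM UTC.
Add 8 hours and 30 minutes leg 3 → 2:50 AM UTC (May 4).
Lord Howe Island is UTC+10:30, so local arrival = 2:50 AM + 10:30 = 1:20 PM on May 4.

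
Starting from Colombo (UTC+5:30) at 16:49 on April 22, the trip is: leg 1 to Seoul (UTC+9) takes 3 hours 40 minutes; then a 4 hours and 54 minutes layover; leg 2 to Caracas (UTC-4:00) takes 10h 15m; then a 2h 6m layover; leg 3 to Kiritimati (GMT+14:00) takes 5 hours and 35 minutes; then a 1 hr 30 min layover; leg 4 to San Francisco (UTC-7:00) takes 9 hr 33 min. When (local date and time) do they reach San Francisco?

17:52 on Apr 23

Convert departure to UTC: 16:49 − 5:30 = 11:19 UTC on Apr 22.
Add 3 hours 40 minutes leg 1 → 14:59 UTC.
Add 4 hours and 54 minutes layover in Seoul → 19:53 UTC.
Add 10 hours and 15 minutes leg 2 → 06:08 UTC (Apr 23).
Add 2 hours 6 minutes layover in Caracas → 08:14 UTC.
Add 5 hours 35 minutes leg 3 → 13:49 UTC.
Add 1 hour 30 minutes layover in Kiritimati → 15:19 UTC.
Add 9 hours and 33 minutes leg 4 → 00:52 UTC (Apr 24).
San Francisco is UTC−7:00, so local arrival = 00:52 − 7:00 = 17:52 on Apr 23.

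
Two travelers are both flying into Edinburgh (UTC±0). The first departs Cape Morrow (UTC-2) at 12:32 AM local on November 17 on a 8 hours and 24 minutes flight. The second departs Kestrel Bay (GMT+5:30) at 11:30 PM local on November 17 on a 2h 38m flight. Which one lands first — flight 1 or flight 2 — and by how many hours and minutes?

Flight 1 in UTC: 12:32 AM + 2:00 = 2:32 AM on Nov 17.
+8 hours and 24 minutes → arrive 10:56 AM UTC on Nov 17.
Flight 2 in UTC: 11:30 PM − 5:30 = 6:00 PM on Nov 17.
+2 hours 38 minutes → arrive 8:38 PM UTC on Nov 17.
Flight 1 lands earlier by 9 hours 42 minutes.

the first, by 9 hours 42 minutes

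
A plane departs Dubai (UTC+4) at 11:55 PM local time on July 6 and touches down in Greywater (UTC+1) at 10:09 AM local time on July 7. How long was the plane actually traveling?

Departure in UTC: 11:55 PM − 4:00 = 7:55 PM on Jul 6.
Arrival in UTC: 10:09 AM − 1:00 = 9:09 AM on Jul 7.
Elapsed = 9:09 AM − 7:55 PM (+1 day) = 13 hours 14 minutes.

13 hours 14 minutes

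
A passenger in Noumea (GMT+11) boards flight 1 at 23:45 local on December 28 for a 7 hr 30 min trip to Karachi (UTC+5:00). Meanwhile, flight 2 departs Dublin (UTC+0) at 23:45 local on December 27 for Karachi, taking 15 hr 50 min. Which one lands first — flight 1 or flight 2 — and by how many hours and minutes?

the second, by 4 hours 40 minutes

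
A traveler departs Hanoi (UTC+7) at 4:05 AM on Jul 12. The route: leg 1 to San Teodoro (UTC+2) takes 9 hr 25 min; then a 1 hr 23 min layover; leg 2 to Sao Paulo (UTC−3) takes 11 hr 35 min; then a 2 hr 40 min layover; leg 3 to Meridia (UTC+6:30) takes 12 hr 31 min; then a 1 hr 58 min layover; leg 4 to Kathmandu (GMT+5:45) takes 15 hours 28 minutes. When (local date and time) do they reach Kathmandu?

9:50 AM on July 14

Convert departure to UTC: 4:05 AM − 7:00 = 9:05 PM UTC on Jul 11.
Add 9 hours and 25 minutes leg 1 → 6:30 AM UTC (Jul 12).
Add 1 hour and 23 minutes layover in San Teodoro → 7:53 AM UTC.
Add 11 hours and 35 minutes leg 2 → 7:28 PM UTC.
Add 2 hours 40 minutes layover in Sao Paulo → 10:08 PM UTC.
Add 12 hours and 31 minutes leg 3 → 10:39 AM UTC (Jul 13).
Add 1 hour and 58 minutes layover in Meridia → 12:37 PM UTC.
Add 15 hours 28 minutes leg 4 → 4:05 AM UTC (Jul 14).
Kathmandu is UTC+5:45, so local arrival = 4:05 AM + 5:45 = 9:50 AM on Jul 14.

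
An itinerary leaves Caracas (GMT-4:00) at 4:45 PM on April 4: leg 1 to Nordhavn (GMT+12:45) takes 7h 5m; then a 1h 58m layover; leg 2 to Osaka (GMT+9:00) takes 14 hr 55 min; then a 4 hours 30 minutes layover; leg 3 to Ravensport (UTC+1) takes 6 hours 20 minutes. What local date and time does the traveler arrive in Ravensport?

Convert departure to UTC: 4:45 PM + 4:00 = 8:45 PM UTC on Apr 4.
Add 7 hours 5 minutes leg 1 → 3:50 AM UTC (Apr 5).
Add 1 hour and 58 minutes layover in Nordhavn → 5:48 AM UTC.
Add 14 hours 55 minutes leg 2 → 8:43 PM UTC.
Add 4 hours and 30 minutes layover in Osaka → 1:13 AM UTC (Apr 6).
Add 6 hours 20 minutes leg 3 → 7:33 AM UTC.
Ravensport is UTC+1:00, so local arrival = 7:33 AM + 1:00 = 8:33 AM on Apr 6.

8:33 AM on April 6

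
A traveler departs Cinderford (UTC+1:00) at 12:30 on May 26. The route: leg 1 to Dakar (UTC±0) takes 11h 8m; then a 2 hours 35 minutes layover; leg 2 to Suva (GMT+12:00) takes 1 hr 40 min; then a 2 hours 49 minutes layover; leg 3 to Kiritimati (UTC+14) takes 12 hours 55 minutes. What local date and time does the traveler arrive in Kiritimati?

Convert departure to UTC: 12:30 − 1:00 = 11:30 UTC on May 26.
Add 11 hours 8 minutes leg 1 → 22:38 UTC.
Add 2 hours 35 minutes layover in Dakar → 01:13 UTC (May 27).
Add 1 hour 40 minutes leg 2 → 02:53 UTC.
Add 2 hours 49 minutes layover in Suva → 05:42 UTC.
Add 12 hours 55 minutes leg 3 → 18:37 UTC.
Kiritimati is UTC+14:00, so local arrival = 18:37 + 14:00 = 08:37 on May 28.

08:37 on May 28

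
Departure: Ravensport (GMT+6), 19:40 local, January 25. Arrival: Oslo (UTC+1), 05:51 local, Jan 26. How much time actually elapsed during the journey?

Departure in UTC: 19:40 − 6:00 = 13:40 on Jan 25.
Arrival in UTC: 05:51 − 1:00 = 04:51 on Jan 26.
Elapsed = 04:51 − 13:40 (+1 day) = 15 hours 11 minutes.

15 hours 11 minutes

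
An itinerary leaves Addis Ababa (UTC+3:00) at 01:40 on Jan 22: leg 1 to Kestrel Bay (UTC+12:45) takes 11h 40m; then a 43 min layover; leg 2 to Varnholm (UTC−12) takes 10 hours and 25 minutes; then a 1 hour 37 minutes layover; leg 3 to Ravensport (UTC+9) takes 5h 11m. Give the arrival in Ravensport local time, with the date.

Convert departure to UTC: 01:40 − 3:00 = 22:40 UTC on Jan 21.
Add 11 hours 40 minutes leg 1 → 10:20 UTC (Jan 22).
Add 43 minutes layover in Kestrel Bay → 11:03 UTC.
Add 10 hours 25 minutes leg 2 → 21:28 UTC.
Add 1 hour and 37 minutes layover in Varnholm → 23:05 UTC.
Add 5 hours 11 minutes leg 3 → 04:16 UTC (Jan 23).
Ravensport is UTC+9:00, so local arrival = 04:16 + 9:00 = 13:16 on Jan 23.

13:16 on January 23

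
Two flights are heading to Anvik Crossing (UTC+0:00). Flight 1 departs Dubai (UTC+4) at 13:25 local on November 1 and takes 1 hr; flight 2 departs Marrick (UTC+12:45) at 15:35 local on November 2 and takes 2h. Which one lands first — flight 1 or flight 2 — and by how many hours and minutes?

Flight 1 in UTC: 13:25 − 4:00 = 09:25 on Nov 1.
+1 hour → arrive 10:25 UTC on Nov 1.
Flight 2 in UTC: 15:35 − 12:45 = 02:50 on Nov 2.
+2 hours → arrive 04:50 UTC on Nov 2.
Flight 1 lands earlier by 18 hours 25 minutes.

the first, by 18 hours 25 minutes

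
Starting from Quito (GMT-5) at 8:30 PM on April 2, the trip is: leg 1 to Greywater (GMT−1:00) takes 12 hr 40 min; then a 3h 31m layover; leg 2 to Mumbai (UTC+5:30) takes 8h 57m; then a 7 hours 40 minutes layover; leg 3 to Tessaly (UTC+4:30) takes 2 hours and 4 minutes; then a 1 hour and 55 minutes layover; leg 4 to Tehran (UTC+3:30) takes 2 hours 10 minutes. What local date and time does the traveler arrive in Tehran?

7:57 PM on April 4

Convert departure to UTC: 8:30 PM + 5:00 = 1:30 AM UTC on Apr 3.
Add 12 hours and 40 minutes leg 1 → 2:10 PM UTC.
Add 3 hours 31 minutes layover in Greywater → 5:41 PM UTC.
Add 8 hours and 57 minutes leg 2 → 2:38 AM UTC (Apr 4).
Add 7 hours and 40 minutes layover in Mumbai → 10:18 AM UTC.
Add 2 hours 4 minutes leg 3 → 12:22 PM UTC.
Add 1 hour and 55 minutes layover in Tessaly → 2:17 PM UTC.
Add 2 hours and 10 minutes leg 4 → 4:27 PM UTC.
Tehran is UTC+3:30, so local arrival = 4:27 PM + 3:30 = 7:57 PM on Apr 4.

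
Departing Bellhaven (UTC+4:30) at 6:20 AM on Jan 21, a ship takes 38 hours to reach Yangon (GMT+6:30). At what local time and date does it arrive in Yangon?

Yangon is 2:00 ahead of Bellhaven.
After 38 hours it is 8:20 PM (Jan 22) in Bellhaven.
Shift by the zone difference: 8:20 PM + 2:00 = 10:20 PM on Jan 22 in Yangon.

10:20 PM on January 22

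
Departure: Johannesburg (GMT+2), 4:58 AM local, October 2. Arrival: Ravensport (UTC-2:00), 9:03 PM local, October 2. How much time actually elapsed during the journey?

Departure in UTC: 4:58 AM − 2:00 = 2:58 AM on Oct 2.
Arrival in UTC: 9:03 PM + 2:00 = 11:03 PM on Oct 2.
Elapsed = 11:03 PM − 2:58 AM = 20 hours 5 minutes.

20 hours 5 minutes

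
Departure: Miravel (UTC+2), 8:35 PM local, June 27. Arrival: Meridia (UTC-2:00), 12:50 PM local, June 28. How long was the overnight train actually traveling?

Departure in UTC: 8:35 PM − 2:00 = 6:35 PM on Jun 27.
Arrival in UTC: 12:50 PM + 2:00 = 2:50 PM on Jun 28.
Elapsed = 2:50 PM − 6:35 PM (+1 day) = 20 hours 15 minutes.

20 hours 15 minutes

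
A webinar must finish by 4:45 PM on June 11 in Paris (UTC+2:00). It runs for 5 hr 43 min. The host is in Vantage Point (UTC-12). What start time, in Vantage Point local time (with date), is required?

9:02 PM on Jun 10

Target end time in UTC: 4:45 PM − 2:00 = 2:45 PM on Jun 11.
Subtract 5 hours and 43 minutes → start 9:02 AM UTC on Jun 11.
Vantage Point is UTC−12:00: 9:02 AM − 12:00 = 9:02 PM on Jun 10.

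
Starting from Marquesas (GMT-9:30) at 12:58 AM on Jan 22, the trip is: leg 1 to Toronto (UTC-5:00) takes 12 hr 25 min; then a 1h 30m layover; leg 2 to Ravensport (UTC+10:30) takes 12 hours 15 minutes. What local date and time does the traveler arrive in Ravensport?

Convert departure to UTC: 12:58 AM + 9:30 = 10:28 AM UTC on Jan 22.
Add 12 hours 25 minutes leg 1 → 10:53 PM UTC.
Add 1 hour 30 minutes layover in Toronto → 12:23 AM UTC (Jan 23).
Add 12 hours 15 minutes leg 2 → 12:38 PM UTC.
Ravensport is UTC+10:30, so local arrival = 12:38 PM + 10:30 = 11:08 PM on Jan 23.

11:08 PM on January 23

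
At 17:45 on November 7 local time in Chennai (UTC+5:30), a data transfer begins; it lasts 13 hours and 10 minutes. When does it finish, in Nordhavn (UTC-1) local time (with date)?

00:25 on November 8

Convert start to UTC: 17:45 − 5:30 = 12:15 UTC on Nov 7.
Add 13 hours 10 minutes duration → 01:25 UTC (Nov 8).
Nordhavn is UTC−1:00, so local end time = 01:25 − 1:00 = 00:25 on Nov 8.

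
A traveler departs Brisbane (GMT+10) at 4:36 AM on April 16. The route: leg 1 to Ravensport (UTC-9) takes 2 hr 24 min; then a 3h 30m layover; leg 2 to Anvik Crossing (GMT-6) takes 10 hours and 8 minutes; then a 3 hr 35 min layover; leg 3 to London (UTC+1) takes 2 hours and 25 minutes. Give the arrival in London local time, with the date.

Convert departure to UTC: 4:36 AM − 10:00 = 6:36 PM UTC on Apr 15.
Add 2 hours and 24 minutes leg 1 → 9:00 PM UTC.
Add 3 hours and 30 minutes layover in Ravensport → 12:30 AM UTC (Apr 16).
Add 10 hours and 8 minutes leg 2 → 10:38 AM UTC.
Add 3 hours 35 minutes layover in Anvik Crossing → 2:13 PM UTC.
Add 2 hours 25 minutes leg 3 → 4:38 PM UTC.
London is UTC+1:00, so local arrival = 4:38 PM + 1:00 = 5:38 PM on Apr 16.

5:38 PM on April 16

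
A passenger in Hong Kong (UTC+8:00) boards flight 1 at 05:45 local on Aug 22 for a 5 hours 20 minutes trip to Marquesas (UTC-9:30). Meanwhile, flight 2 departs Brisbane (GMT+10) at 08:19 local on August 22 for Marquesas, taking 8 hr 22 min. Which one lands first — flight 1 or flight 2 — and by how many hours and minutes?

Flight 1 in UTC: 05:45 − 8:00 = 21:45 on Aug 21.
+5 hours and 20 minutes → arrive 03:05 UTC on Aug 22.
Flight 2 in UTC: 08:19 − 10:00 = 22:19 on Aug 21.
+8 hours 22 minutes → arrive 06:41 UTC on Aug 22.
Flight 1 lands earlier by 3 hours 36 minutes.

the first, by 3 hours 36 minutes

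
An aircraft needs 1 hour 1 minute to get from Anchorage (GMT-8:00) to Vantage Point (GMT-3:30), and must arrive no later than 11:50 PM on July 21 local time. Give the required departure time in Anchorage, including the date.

6:19 PM on July 21

Target arrival in UTC: 11:50 PM + 3:30 = 3:20 AM on Jul 22.
Subtract 1 hour and 1 minute → departure 2:19 AM UTC on Jul 22.
Anchorage is UTC−8:00: 2:19 AM − 8:00 = 6:19 PM on Jul 21.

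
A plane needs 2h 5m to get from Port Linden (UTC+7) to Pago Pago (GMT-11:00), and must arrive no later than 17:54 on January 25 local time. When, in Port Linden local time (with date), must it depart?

Target arrival in UTC: 17:54 + 11:00 = 04:54 on Jan 26.
Subtract 2 hours and 5 minutes → departure 02:49 UTC on Jan 26.
Port Linden is UTC+7:00: 02:49 + 7:00 = 09:49 on Jan 26.

09:49 on January 26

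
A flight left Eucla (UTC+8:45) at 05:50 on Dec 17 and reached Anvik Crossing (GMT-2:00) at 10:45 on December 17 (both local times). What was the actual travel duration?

Departure in UTC: 05:50 − 8:45 = 21:05 on Dec 16.
Arrival in UTC: 10:45 + 2:00 = 12:45 on Dec 17.
Elapsed = 12:45 − 21:05 (+1 day) = 15 hours 40 minutes.

15 hours 40 minutes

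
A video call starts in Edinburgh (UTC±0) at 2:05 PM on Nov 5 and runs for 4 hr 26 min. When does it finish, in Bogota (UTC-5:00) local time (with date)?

1:31 PM on November 5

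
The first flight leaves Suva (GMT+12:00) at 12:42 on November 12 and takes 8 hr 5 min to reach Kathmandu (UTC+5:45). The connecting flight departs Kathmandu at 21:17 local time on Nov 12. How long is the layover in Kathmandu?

6 hours 45 minutes

Convert departure to UTC: 12:42 − 12:00 = 00:42 UTC on Nov 12.
Add 8 hours and 5 minutes flight time → 08:47 UTC.
Kathmandu is UTC+5:45, so local arrival = 08:47 + 5:45 = 14:32 on Nov 12.
Layover = 21:17 − 14:32 = 6 hours 45 minutes.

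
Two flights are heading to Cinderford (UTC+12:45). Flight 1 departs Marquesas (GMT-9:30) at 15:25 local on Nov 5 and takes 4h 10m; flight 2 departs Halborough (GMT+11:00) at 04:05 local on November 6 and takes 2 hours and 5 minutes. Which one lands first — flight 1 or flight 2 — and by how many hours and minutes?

the second, by 9 hours 55 minutes

Flight 1 in UTC: 15:25 + 9:30 = 00:55 on Nov 6.
+4 hours and 10 minutes → arrive 05:05 UTC on Nov 6.
Flight 2 in UTC: 04:05 − 11:00 = 17:05 on Nov 5.
+2 hours and 5 minutes → arrive 19:10 UTC on Nov 5.
Flight 2 lands earlier by 9 hours 55 minutes.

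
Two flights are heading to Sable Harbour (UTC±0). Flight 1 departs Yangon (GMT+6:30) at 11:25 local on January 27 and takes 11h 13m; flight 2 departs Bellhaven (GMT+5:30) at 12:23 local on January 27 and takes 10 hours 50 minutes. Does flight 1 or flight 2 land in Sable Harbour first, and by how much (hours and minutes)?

Flight 1 in UTC: 11:25 − 6:30 = 04:55 on Jan 27.
+11 hours 13 minutes → arrive 16:08 UTC on Jan 27.
Flight 2 in UTC: 12:23 − 5:30 = 06:53 on Jan 27.
+10 hours 50 minutes → arrive 17:43 UTC on Jan 27.
Flight 1 lands earlier by 1 hour 35 minutes.

the first, by 1 hour 35 minutes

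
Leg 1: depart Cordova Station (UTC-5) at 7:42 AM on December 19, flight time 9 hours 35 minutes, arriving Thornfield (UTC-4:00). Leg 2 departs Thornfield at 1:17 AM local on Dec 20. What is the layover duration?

Convert departure to UTC: 7:42 AM + 5:00 = 12:42 PM UTC on Dec 19.
Add 9 hours 35 minutes flight time → 10:17 PM UTC.
Thornfield is UTC−4:00, so local arrival = 10:17 PM − 4:00 = 6:17 PM on Dec 19.
Layover = 1:17 AM − 6:17 PM (+1 day) = 7 hours.

7 hours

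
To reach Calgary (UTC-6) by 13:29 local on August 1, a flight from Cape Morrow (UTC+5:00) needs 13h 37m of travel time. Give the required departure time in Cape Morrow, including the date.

10:52 on Aug 1

Target arrival in UTC: 13:29 + 6:00 = 19:29 on Aug 1.
Subtract 13 hours 37 minutes → departure 05:52 UTC on Aug 1.
Cape Morrow is UTC+5:00: 05:52 + 5:00 = 10:52 on Aug 1.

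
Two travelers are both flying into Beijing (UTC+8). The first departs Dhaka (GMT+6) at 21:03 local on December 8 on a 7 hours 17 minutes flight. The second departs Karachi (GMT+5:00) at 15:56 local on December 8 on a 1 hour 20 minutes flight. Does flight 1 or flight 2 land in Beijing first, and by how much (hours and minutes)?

the second, by 10 hours 4 minutes

Flight 1 in UTC: 21:03 − 6:00 = 15:03 on Dec 8.
+7 hours 17 minutes → arrive 22:20 UTC on Dec 8.
Flight 2 in UTC: 15:56 − 5:00 = 10:56 on Dec 8.
+1 hour 20 minutes → arrive 12:16 UTC on Dec 8.
Flight 2 lands earlier by 10 hours 4 minutes.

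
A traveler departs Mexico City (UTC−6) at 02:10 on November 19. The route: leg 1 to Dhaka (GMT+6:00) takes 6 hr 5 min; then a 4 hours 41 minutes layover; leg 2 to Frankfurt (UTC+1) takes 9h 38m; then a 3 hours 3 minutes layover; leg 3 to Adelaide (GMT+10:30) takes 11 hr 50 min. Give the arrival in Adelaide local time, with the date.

05:57 on November 21

Convert departure to UTC: 02:10 + 6:00 = 08:10 UTC on Nov 19.
Add 6 hours 5 minutes leg 1 → 14:15 UTC.
Add 4 hours 41 minutes layover in Dhaka → 18:56 UTC.
Add 9 hours and 38 minutes leg 2 → 04:34 UTC (Nov 20).
Add 3 hours 3 minutes layover in Frankfurt → 07:37 UTC.
Add 11 hours 50 minutes leg 3 → 19:27 UTC.
Adelaide is UTC+10:30, so local arrival = 19:27 + 10:30 = 05:57 on Nov 21.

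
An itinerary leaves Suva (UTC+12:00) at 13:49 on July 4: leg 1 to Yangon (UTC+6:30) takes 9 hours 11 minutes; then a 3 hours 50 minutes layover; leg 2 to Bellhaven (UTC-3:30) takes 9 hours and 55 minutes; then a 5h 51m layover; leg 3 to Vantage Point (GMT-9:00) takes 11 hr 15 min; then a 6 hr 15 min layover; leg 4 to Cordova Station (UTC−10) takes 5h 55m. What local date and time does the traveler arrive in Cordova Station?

Convert departure to UTC: 13:49 − 12:00 = 01:49 UTC on Jul 4.
Add 9 hours and 11 minutes leg 1 → 11:00 UTC.
Add 3 hours and 50 minutes layover in Yangon → 14:50 UTC.
Add 9 hours and 55 minutes leg 2 → 00:45 UTC (Jul 5).
Add 5 hours 51 minutes layover in Bellhaven → 06:36 UTC.
Add 11 hours 15 minutes leg 3 → 17:51 UTC.
Add 6 hours and 15 minutes layover in Vantage Point → 00:06 UTC (Jul 6).
Add 5 hours and 55 minutes leg 4 → 06:01 UTC.
Cordova Station is UTC−10:00, so local arrival = 06:01 − 10:00 = 20:01 on Jul 5.

20:01 on Jul 5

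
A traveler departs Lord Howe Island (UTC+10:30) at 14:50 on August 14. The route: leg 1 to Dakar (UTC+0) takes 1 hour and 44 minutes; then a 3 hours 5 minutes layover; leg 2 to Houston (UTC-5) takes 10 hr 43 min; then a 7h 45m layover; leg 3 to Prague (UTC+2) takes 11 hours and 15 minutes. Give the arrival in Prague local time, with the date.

16:52 on August 15

Convert departure to UTC: 14:50 − 10:30 = 04:20 UTC on Aug 14.
Add 1 hour 44 minutes leg 1 → 06:04 UTC.
Add 3 hours and 5 minutes layover in Dakar → 09:09 UTC.
Add 10 hours 43 minutes leg 2 → 19:52 UTC.
Add 7 hours and 45 minutes layover in Houston → 03:37 UTC (Aug 15).
Add 11 hours and 15 minutes leg 3 → 14:52 UTC.
Prague is UTC+2:00, so local arrival = 14:52 + 2:00 = 16:52 on Aug 15.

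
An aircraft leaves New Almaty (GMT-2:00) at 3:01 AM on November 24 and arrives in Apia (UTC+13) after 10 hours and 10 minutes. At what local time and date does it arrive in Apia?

4:11 AM on Nov 25

Convert departure to UTC: 3:01 AM + 2:00 = 5:01 AM UTC on Nov 24.
Add 10 hours 10 minutes travel time → 3:11 PM UTC.
Apia is UTC+13:00, so local arrival = 3:11 PM + 13:00 = 4:11 AM on Nov 25.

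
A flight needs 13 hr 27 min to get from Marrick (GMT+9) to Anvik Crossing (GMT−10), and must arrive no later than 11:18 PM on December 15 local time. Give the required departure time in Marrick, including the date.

4:51 AM on December 16

Target arrival in UTC: 11:18 PM + 10:00 = 9:18 AM on Dec 16.
Subtract 13 hours 27 minutes → departure 7:51 PM UTC on Dec 15.
Marrick is UTC+9:00: 7:51 PM + 9:00 = 4:51 AM on Dec 16.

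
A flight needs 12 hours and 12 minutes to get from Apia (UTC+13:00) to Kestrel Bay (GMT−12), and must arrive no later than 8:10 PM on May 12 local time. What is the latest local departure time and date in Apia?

Target arrival in UTC: 8:10 PM + 12:00 = 8:10 AM on May 13.
Subtract 12 hours and 12 minutes → departure 7:58 PM UTC on May 12.
Apia is UTC+13:00: 7:58 PM + 13:00 = 8:58 AM on May 13.

8:58 AM on May 13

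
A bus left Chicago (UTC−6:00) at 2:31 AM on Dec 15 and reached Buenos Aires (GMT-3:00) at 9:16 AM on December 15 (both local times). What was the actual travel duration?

Departure in UTC: 2:31 AM + 6:00 = 8:31 AM on Dec 15.
Arrival in UTC: 9:16 AM + 3:00 = 12:16 PM on Dec 15.
Elapsed = 12:16 PM − 8:31 AM = 3 hours 45 minutes.

3 hours 45 minutes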